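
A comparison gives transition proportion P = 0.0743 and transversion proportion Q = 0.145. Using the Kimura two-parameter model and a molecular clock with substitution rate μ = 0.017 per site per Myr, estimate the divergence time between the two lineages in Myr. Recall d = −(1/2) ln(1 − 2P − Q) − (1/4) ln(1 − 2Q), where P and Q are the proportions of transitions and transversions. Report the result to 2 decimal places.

7.63

Under the Kimura two-parameter model, d = −½ ln(1 − 2P − Q) − ¼ ln(1 − 2Q).
1 − 2P − Q = 0.7064, giving −½ ln(0.7064) = 0.173787.
1 − 2Q = 0.71, giving −¼ ln(0.71) = 0.085623.
d = 0.173787 + 0.085623 = 0.259410.
Under a molecular clock d = 2μt, so t = d/(2μ) = 0.259410 / (2 × 0.017) = 7.63 Myr.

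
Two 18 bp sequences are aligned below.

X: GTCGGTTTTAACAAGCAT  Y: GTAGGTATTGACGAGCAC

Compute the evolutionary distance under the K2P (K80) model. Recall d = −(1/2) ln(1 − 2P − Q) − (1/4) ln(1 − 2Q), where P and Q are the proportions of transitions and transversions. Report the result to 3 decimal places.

Of 18 sites, 3 differences are transitions and 2 are transversions, so P = 3/18 ≈ 0.166667 and Q = 2/18 ≈ 0.111111.
Under the Kimura two-parameter model, d = −½ ln(1 − 2P − Q) − ¼ ln(1 − 2Q).
1 − 2P − Q = 0.555555, giving −½ ln(0.555555) = 0.293894.
1 − 2Q = 0.777778, giving −¼ ln(0.777778) = 0.062829.
d = 0.293894 + 0.062829 = 0.356723.

0.357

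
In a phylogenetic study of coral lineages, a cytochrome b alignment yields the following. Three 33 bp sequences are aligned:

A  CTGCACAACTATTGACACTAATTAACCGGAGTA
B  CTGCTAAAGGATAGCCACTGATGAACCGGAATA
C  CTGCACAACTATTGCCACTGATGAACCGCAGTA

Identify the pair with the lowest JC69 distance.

A–B: 9/33 differ, p = 0.273, d = 0.339.
A–C: 4/33 differ, p = 0.121, d = 0.132.
B–C: 7/33 differ, p = 0.212, d = 0.249.
The smallest distance is between A and C.

A and C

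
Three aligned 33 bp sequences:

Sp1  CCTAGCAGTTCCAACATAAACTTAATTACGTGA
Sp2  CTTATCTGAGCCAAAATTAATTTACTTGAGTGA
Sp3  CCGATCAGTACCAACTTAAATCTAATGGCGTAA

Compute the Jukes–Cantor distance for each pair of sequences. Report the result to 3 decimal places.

Sp1–Sp2: 11/33 sites differ → p ≈ 0.333333, d = −0.75 ln(1 − 0.444444) = 0.440839 ≈ 0.441.
Sp1–Sp3: 9/33 sites differ → p ≈ 0.272727, d = −0.75 ln(1 − 0.363636) = 0.338988 ≈ 0.339.
Sp2–Sp3: 13/33 sites differ → p ≈ 0.393939, d = −0.75 ln(1 − 0.525252) = 0.558728 ≈ 0.559.

d(Sp1,Sp2) = 0.441, d(Sp1,Sp3) = 0.339, d(Sp2,Sp3) = 0.559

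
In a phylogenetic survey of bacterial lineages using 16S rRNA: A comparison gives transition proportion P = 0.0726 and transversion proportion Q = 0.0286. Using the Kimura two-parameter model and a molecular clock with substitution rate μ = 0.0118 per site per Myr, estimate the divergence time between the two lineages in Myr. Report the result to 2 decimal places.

4.67

Under the Kimura two-parameter model, d = −½ ln(1 − 2P − Q) − ¼ ln(1 − 2Q).
1 − 2P − Q = 0.8262, giving −½ ln(0.8262) = 0.095459.
1 − 2Q = 0.9428, giving −¼ ln(0.9428) = 0.014725.
d = 0.095459 + 0.014725 = 0.110184.
Under a molecular clock d = 2μt, so t = d/(2μ) = 0.110184 / (2 × 0.0118) = 4.67 Myr.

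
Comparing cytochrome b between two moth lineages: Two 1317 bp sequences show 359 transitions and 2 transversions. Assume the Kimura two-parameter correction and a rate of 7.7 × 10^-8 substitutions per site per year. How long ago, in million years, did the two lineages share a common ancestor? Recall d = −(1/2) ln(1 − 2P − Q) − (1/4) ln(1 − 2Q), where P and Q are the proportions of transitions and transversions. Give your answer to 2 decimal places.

P = 359/1317 ≈ 0.272589 and Q = 2/1317 ≈ 0.001519.
Under the Kimura two-parameter model, d = −½ ln(1 − 2P − Q) − ¼ ln(1 − 2Q).
1 − 2P − Q = 0.453303, giving −½ ln(0.453303) = 0.395597.
1 − 2Q = 0.996962, giving −¼ ln(0.996962) = 0.000761.
d = 0.395597 + 0.000761 = 0.396358.
Under a molecular clock d = 2μt, so t = d/(2μ) = 0.396358 / (2 × 7.7 × 10^-8) = 2.57 million years.

2.57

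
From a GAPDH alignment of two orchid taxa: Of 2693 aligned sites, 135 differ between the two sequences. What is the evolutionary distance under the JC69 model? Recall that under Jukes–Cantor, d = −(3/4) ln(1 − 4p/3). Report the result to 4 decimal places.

p = 135/2693 ≈ 0.05013.
d = −(3/4) ln(1 − 4p/3) = −0.75 ln(1 − 0.06684) = −0.75 ln(0.93316)
  = −0.75 × (-0.069179) = 0.051884 substitutions/site.

0.0519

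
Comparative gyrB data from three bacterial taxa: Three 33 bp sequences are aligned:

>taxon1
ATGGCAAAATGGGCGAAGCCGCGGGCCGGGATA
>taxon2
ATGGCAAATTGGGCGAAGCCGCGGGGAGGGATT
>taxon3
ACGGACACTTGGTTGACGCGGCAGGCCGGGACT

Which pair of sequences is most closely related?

taxon1–taxon2: 4/33 differ, p = 0.121, d = 0.132.
taxon1–taxon3: 12/33 differ, p = 0.364, d = 0.497.
taxon2–taxon3: 12/33 differ, p = 0.364, d = 0.497.
The smallest distance is between taxon1 and taxon2.

taxon1 and taxon2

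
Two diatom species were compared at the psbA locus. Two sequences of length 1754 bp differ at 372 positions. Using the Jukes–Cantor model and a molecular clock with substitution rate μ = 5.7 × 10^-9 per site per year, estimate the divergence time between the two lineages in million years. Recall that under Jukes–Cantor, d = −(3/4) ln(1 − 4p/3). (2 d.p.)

p = 372/1754 ≈ 0.212087.
d = −(3/4) ln(1 − 4p/3) = −0.75 ln(1 − 0.282783) = −0.75 ln(0.717217)
  = −0.75 × (-0.332377) = 0.249283 substitutions/site.
Under a molecular clock d = 2μt, so t = d/(2μ) = 0.249283 / (2 × 5.7 × 10^-9) = 21.87 million years.

21.87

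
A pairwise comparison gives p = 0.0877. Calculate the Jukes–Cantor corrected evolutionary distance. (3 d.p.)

0.093

d = −(3/4) ln(1 − 4p/3) = −0.75 ln(1 − 0.116933) = −0.75 ln(0.883067)
  = −0.75 × (-0.124354) = 0.093266 substitutions/site.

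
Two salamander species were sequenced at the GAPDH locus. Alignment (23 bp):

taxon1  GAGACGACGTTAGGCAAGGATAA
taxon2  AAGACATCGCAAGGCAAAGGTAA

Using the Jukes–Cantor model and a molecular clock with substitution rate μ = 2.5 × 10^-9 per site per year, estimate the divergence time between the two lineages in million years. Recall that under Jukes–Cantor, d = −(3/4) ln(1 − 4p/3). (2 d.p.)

The sequences differ at 7 of 23 sites (1, 6, 7, 10, 11, 18, 20), so p = 7/23 ≈ 0.304348.
d = −(3/4) ln(1 − 4p/3) = −0.75 ln(1 − 0.405797) = −0.75 ln(0.594203)
  = −0.75 × (-0.520534) = 0.390401 substitutions/site.
Under a molecular clock d = 2μt, so t = d/(2μ) = 0.390401 / (2 × 2.5 × 10^-9) = 78.08 million years.

78.08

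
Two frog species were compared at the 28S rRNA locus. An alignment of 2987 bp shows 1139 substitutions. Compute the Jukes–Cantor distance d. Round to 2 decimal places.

0.53

p = 1139/2987 ≈ 0.381319.
d = −(3/4) ln(1 − 4p/3) = −0.75 ln(1 − 0.508425) = −0.75 ln(0.491575)
  = −0.75 × (-0.710141) = 0.532606 substitutions/site.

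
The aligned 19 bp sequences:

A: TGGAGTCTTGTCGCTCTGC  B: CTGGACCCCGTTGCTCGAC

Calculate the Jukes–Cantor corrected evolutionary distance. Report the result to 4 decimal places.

The sequences differ at 10 of 19 sites (1, 2, 4, 5, 6, 8, 9, 12, 17, 18), so p = 10/19 ≈ 0.526316.
d = −(3/4) ln(1 − 4p/3) = −0.75 ln(1 − 0.701755) = −0.75 ln(0.298245)
  = −0.75 × (-1.209840) = 0.907380 substitutions/site.

0.9074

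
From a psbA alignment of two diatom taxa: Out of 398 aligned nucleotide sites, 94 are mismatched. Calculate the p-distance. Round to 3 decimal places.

0.236

p = 94/398 = 0.236180… ≈ 0.236 (to 3 d.p.).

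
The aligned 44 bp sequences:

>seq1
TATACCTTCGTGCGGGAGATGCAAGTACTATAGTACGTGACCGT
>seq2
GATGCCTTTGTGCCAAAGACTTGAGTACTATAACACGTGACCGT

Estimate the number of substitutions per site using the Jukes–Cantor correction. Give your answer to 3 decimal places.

The sequences differ at 12 of 44 sites, so p = 12/44 ≈ 0.272727.
d = −(3/4) ln(1 − 4p/3) = −0.75 ln(1 − 0.363636) = −0.75 ln(0.636364)
  = −0.75 × (-0.451985) = 0.338989 substitutions/site.

0.339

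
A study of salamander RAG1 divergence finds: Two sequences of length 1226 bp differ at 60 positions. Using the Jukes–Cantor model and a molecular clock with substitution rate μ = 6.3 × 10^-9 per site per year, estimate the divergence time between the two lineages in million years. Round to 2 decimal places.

4.02

p = 60/1226 ≈ 0.04894.
d = −(3/4) ln(1 − 4p/3) = −0.75 ln(1 − 0.065253) = −0.75 ln(0.934747)
  = −0.75 × (-0.067479) = 0.050609 substitutions/site.
Under a molecular clock d = 2μt, so t = d/(2μ) = 0.050609 / (2 × 6.3 × 10^-9) = 4.02 million years.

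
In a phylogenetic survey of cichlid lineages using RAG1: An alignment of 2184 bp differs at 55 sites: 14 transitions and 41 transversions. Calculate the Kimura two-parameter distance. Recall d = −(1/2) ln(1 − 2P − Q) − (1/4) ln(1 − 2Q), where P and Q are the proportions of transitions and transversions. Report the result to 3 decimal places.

0.026

P = 14/2184 ≈ 0.00641 and Q = 41/2184 ≈ 0.018773.
Under the Kimura two-parameter model, d = −½ ln(1 − 2P − Q) − ¼ ln(1 − 2Q).
1 − 2P − Q = 0.968407, giving −½ ln(0.968407) = 0.016051.
1 − 2Q = 0.962454, giving −¼ ln(0.962454) = 0.009567.
d = 0.016051 + 0.009567 = 0.025618.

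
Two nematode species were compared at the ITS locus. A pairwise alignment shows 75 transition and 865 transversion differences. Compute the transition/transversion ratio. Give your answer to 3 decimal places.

R = 75/865 = 0.086705… ≈ 0.087 (to 3 d.p.).

0.087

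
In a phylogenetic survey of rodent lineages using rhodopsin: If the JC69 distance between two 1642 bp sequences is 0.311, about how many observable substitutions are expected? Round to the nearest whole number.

418

Invert JC69: p = (3/4)(1 − e^(−4d/3)) = 0.75 × (1 − e^(-0.414667)) = 0.75 × (1 − 0.660560) = 0.254580.
Expected differing sites = pL ≈ 0.254580 × 1642 = 418.02036 ≈ 418.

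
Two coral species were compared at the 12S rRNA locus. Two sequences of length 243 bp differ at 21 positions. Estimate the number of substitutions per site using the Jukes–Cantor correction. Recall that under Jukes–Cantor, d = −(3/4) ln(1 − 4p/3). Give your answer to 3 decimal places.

0.092

p = 21/243 ≈ 0.08642.
d = −(3/4) ln(1 − 4p/3) = −0.75 ln(1 − 0.115227) = −0.75 ln(0.884773)
  = −0.75 × (-0.122424) = 0.091818 substitutions/site.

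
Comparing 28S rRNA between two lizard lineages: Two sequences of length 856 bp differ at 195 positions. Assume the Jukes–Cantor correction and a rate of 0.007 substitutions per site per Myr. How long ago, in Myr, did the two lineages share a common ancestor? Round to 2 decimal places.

p = 195/856 ≈ 0.227804.
d = −(3/4) ln(1 − 4p/3) = −0.75 ln(1 − 0.303739) = −0.75 ln(0.696261)
  = −0.75 × (-0.362031) = 0.271523 substitutions/site.
Under a molecular clock d = 2μt, so t = d/(2μ) = 0.271523 / (2 × 0.007) = 19.39 Myr.

19.39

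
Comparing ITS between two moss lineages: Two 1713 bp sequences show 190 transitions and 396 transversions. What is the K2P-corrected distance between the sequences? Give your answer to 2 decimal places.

P = 190/1713 ≈ 0.110917 and Q = 396/1713 ≈ 0.231173.
Under the Kimura two-parameter model, d = −½ ln(1 − 2P − Q) − ¼ ln(1 − 2Q).
1 − 2P − Q = 0.546993, giving −½ ln(0.546993) = 0.301660.
1 − 2Q = 0.537654, giving −¼ ln(0.537654) = 0.155135.
d = 0.301660 + 0.155135 = 0.456795.

0.46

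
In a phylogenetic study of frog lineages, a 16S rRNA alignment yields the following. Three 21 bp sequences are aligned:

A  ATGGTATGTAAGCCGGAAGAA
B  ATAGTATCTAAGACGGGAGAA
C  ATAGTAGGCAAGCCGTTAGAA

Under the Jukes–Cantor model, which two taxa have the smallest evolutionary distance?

A and B

A–B: 4/21 differ, p = 0.190, d = 0.220.
A–C: 5/21 differ, p = 0.238, d = 0.286.
B–C: 6/21 differ, p = 0.286, d = 0.360.
The smallest distance is between A and B.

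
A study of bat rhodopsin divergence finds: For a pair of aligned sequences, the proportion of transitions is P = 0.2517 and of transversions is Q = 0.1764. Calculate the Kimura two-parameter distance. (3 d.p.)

0.678

Under the Kimura two-parameter model, d = −½ ln(1 − 2P − Q) − ¼ ln(1 − 2Q).
1 − 2P − Q = 0.3202, giving −½ ln(0.3202) = 0.569405.
1 − 2Q = 0.6472, giving −¼ ln(0.6472) = 0.108775.
d = 0.569405 + 0.108775 = 0.678180.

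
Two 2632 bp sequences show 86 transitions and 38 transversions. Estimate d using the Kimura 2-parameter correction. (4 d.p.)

P = 86/2632 ≈ 0.032675 and Q = 38/2632 ≈ 0.014438.
Under the Kimura two-parameter model, d = −½ ln(1 − 2P − Q) − ¼ ln(1 − 2Q).
1 − 2P − Q = 0.920212, giving −½ ln(0.920212) = 0.041576.
1 − 2Q = 0.971124, giving −¼ ln(0.971124) = 0.007325.
d = 0.041576 + 0.007325 = 0.048901.

0.0489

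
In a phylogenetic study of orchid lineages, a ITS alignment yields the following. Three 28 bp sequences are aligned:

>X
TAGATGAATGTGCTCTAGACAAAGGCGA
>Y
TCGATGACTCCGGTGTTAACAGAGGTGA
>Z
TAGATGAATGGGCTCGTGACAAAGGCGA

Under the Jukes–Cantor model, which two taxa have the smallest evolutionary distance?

X–Y: 10/28 differ, p = 0.357, d = 0.485.
X–Z: 3/28 differ, p = 0.107, d = 0.116.
Y–Z: 10/28 differ, p = 0.357, d = 0.485.
The smallest distance is between X and Z.

X and Z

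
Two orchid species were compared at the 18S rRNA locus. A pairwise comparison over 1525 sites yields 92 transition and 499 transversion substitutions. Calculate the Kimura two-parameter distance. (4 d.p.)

0.5626

P = 92/1525 ≈ 0.060328 and Q = 499/1525 ≈ 0.327213.
Under the Kimura two-parameter model, d = −½ ln(1 − 2P − Q) − ¼ ln(1 − 2Q).
1 − 2P − Q = 0.552131, giving −½ ln(0.552131) = 0.296985.
1 − 2Q = 0.345574, giving −¼ ln(0.345574) = 0.265637.
d = 0.296985 + 0.265637 = 0.562622.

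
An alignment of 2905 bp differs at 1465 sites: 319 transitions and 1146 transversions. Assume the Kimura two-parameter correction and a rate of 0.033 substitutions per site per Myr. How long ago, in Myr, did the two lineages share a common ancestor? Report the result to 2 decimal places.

P = 319/2905 ≈ 0.109811 and Q = 1146/2905 ≈ 0.394492.
Under the Kimura two-parameter model, d = −½ ln(1 − 2P − Q) − ¼ ln(1 − 2Q).
1 − 2P − Q = 0.385886, giving −½ ln(0.385886) = 0.476107.
1 − 2Q = 0.211016, giving −¼ ln(0.211016) = 0.388955.
d = 0.476107 + 0.388955 = 0.865062.
Under a molecular clock d = 2μt, so t = d/(2μ) = 0.865062 / (2 × 0.033) = 13.11 Myr.

13.11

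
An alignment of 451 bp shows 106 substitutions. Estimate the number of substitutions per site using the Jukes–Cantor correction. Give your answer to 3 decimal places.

p = 106/451 ≈ 0.235033.
d = −(3/4) ln(1 − 4p/3) = −0.75 ln(1 − 0.313377) = −0.75 ln(0.686623)
  = −0.75 × (-0.375970) = 0.281978 substitutions/site.

0.282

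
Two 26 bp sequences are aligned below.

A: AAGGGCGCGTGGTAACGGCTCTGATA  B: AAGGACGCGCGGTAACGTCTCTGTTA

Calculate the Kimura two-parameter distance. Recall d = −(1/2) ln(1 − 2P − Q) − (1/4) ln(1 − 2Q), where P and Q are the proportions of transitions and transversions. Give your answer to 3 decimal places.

Of 26 sites, 2 differences are transitions and 2 are transversions, so P = 2/26 ≈ 0.076923 and Q = 2/26 ≈ 0.076923.
Under the Kimura two-parameter model, d = −½ ln(1 − 2P − Q) − ¼ ln(1 − 2Q).
1 − 2P − Q = 0.769231, giving −½ ln(0.769231) = 0.131182.
1 − 2Q = 0.846154, giving −¼ ln(0.846154) = 0.041763.
d = 0.131182 + 0.041763 = 0.172945.

0.173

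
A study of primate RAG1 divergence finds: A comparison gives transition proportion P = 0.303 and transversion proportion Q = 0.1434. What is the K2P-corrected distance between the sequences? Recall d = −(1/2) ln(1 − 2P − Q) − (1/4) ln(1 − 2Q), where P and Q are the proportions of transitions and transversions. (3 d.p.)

Under the Kimura two-parameter model, d = −½ ln(1 − 2P − Q) − ¼ ln(1 − 2Q).
1 − 2P − Q = 0.2506, giving −½ ln(0.2506) = 0.691949.
1 − 2Q = 0.7132, giving −¼ ln(0.7132) = 0.084498.
d = 0.691949 + 0.084498 = 0.776447.

0.776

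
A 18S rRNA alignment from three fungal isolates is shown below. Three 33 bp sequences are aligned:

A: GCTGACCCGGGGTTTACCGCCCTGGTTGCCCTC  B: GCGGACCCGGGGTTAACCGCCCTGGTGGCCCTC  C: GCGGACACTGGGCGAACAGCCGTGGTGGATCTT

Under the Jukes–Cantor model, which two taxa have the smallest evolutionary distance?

A and B

A–B: 3/33 differ, p = 0.091, d = 0.097.
A–C: 12/33 differ, p = 0.364, d = 0.497.
B–C: 9/33 differ, p = 0.273, d = 0.339.
The smallest distance is between A and B.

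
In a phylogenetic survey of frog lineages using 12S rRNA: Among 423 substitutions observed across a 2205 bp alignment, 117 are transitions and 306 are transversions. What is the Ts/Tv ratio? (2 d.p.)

0.38

R = 117/306 = 0.382352… ≈ 0.38 (to 2 d.p.).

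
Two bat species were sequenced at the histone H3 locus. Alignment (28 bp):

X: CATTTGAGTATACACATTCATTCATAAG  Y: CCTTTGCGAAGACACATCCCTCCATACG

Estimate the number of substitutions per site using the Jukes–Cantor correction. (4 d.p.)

0.3597

The sequences differ at 8 of 28 sites (2, 7, 9, 11, 18, 20, 22, 27), so p = 8/28 ≈ 0.285714.
d = −(3/4) ln(1 − 4p/3) = −0.75 ln(1 − 0.380952) = −0.75 ln(0.619048)
  = −0.75 × (-0.479572) = 0.359679 substitutions/site.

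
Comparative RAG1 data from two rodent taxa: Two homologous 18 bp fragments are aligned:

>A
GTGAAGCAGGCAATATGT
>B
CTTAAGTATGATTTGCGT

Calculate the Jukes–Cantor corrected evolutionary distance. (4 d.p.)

The sequences differ at 9 of 18 sites (1, 3, 7, 9, 11, 12, 13, 15, 16), so p = 9/18 = 0.5.
d = −(3/4) ln(1 − 4p/3) = −0.75 ln(1 − 0.666667) = −0.75 ln(0.333333)
  = −0.75 × (-1.098613) = 0.823960 substitutions/site.

0.8240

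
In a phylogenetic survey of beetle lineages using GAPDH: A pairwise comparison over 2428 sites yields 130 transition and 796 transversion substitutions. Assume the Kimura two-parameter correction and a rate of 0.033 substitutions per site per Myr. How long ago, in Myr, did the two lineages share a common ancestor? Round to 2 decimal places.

P = 130/2428 ≈ 0.053542 and Q = 796/2428 ≈ 0.327842.
Under the Kimura two-parameter model, d = −½ ln(1 − 2P − Q) − ¼ ln(1 − 2Q).
1 − 2P − Q = 0.565074, giving −½ ln(0.565074) = 0.285399.
1 − 2Q = 0.344316, giving −¼ ln(0.344316) = 0.266549.
d = 0.285399 + 0.266549 = 0.551948.
Under a molecular clock d = 2μt, so t = d/(2μ) = 0.551948 / (2 × 0.033) = 8.36 Myr.

8.36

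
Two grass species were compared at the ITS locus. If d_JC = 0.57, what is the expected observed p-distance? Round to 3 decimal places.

0.399

p = (3/4)(1 − e^(−4d/3)) = 0.75 × (1 − e^(-0.76)) = 0.75 × (1 − 0.467666) = 0.399251.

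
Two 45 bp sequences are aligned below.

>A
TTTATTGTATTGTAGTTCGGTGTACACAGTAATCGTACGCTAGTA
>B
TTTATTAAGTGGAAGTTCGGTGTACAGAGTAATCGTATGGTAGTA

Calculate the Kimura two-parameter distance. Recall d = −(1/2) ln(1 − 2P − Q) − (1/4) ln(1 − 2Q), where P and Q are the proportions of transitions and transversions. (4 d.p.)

0.2030

Of 45 sites, 3 differences are transitions and 5 are transversions, so P = 3/45 ≈ 0.066667 and Q = 5/45 ≈ 0.111111.
Under the Kimura two-parameter model, d = −½ ln(1 − 2P − Q) − ¼ ln(1 − 2Q).
1 − 2P − Q = 0.755555, giving −½ ln(0.755555) = 0.140151.
1 − 2Q = 0.777778, giving −¼ ln(0.777778) = 0.062829.
d = 0.140151 + 0.062829 = 0.202980.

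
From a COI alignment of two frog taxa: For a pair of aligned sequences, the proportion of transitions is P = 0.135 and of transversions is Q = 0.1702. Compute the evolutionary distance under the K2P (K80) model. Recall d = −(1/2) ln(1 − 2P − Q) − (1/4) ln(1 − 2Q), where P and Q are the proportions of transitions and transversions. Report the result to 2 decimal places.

Under the Kimura two-parameter model, d = −½ ln(1 − 2P − Q) − ¼ ln(1 − 2Q).
1 − 2P − Q = 0.5598, giving −½ ln(0.5598) = 0.290088.
1 − 2Q = 0.6596, giving −¼ ln(0.6596) = 0.104030.
d = 0.290088 + 0.104030 = 0.394118.

0.39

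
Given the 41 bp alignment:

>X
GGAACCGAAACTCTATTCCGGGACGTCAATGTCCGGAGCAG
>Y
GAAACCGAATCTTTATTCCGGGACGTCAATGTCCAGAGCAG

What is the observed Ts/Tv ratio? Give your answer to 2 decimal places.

3.00

Transitions are A↔G and C↔T; transversions are all other mismatches.
Transitions: 3. Transversions: 1.
R = 3/1 = 3.00.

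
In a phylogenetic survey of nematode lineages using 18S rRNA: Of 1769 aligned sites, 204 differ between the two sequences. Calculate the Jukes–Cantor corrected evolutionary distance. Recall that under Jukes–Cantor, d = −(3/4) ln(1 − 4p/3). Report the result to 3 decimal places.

0.125

p = 204/1769 ≈ 0.115319.
d = −(3/4) ln(1 − 4p/3) = −0.75 ln(1 − 0.153759) = −0.75 ln(0.846241)
  = −0.75 × (-0.166951) = 0.125213 substitutions/site.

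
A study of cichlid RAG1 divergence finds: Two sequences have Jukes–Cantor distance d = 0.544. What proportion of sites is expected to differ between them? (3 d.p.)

0.387

p = (3/4)(1 − e^(−4d/3)) = 0.75 × (1 − e^(-0.725333)) = 0.75 × (1 − 0.484163) = 0.386878.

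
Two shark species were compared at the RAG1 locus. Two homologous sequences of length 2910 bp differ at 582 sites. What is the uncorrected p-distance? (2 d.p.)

p = 582/2910 = 0.20.

0.20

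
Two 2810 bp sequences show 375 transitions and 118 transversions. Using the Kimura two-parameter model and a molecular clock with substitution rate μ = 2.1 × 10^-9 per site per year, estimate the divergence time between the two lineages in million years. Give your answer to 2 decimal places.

P = 375/2810 ≈ 0.133452 and Q = 118/2810 ≈ 0.041993.
Under the Kimura two-parameter model, d = −½ ln(1 − 2P − Q) − ¼ ln(1 − 2Q).
1 − 2P − Q = 0.691103, giving −½ ln(0.691103) = 0.184733.
1 − 2Q = 0.916014, giving −¼ ln(0.916014) = 0.021931.
d = 0.184733 + 0.021931 = 0.206664.
Under a molecular clock d = 2μt, so t = d/(2μ) = 0.206664 / (2 × 2.1 × 10^-9) = 49.21 million years.

49.21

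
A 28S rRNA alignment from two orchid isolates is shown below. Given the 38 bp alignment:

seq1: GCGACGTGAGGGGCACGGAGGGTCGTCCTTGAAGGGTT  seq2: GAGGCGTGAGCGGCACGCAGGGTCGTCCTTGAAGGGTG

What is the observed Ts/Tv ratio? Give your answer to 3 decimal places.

Transitions are A↔G and C↔T; transversions are all other mismatches.
Transitions: 1. Transversions: 4.
R = 1/4 = 0.250.

0.250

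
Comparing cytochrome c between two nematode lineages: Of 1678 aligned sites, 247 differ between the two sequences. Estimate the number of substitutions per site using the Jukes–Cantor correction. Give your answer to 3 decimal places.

p = 247/1678 ≈ 0.147199.
d = −(3/4) ln(1 − 4p/3) = −0.75 ln(1 − 0.196265) = −0.75 ln(0.803735)
  = −0.75 × (-0.218486) = 0.163865 substitutions/site.

0.164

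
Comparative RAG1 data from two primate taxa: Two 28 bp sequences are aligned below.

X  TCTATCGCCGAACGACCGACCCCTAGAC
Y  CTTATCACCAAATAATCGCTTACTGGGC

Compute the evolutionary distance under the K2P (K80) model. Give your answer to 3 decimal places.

1.011

Of 28 sites, 11 differences are transitions and 2 are transversions, so P = 11/28 ≈ 0.392857 and Q = 2/28 ≈ 0.071429.
Under the Kimura two-parameter model, d = −½ ln(1 − 2P − Q) − ¼ ln(1 − 2Q).
1 − 2P − Q = 0.142857, giving −½ ln(0.142857) = 0.972956.
1 − 2Q = 0.857142, giving −¼ ln(0.857142) = 0.038538.
d = 0.972956 + 0.038538 = 1.011494.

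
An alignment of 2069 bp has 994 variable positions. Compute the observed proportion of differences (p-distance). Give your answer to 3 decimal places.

0.480

p = 994/2069 = 0.480425… ≈ 0.480 (to 3 d.p.).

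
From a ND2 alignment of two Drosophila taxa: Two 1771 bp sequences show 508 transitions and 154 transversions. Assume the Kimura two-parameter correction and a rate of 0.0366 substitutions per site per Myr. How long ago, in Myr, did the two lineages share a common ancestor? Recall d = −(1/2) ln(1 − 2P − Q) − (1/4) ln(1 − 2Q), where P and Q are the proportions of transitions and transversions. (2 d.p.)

P = 508/1771 ≈ 0.286844 and Q = 154/1771 ≈ 0.086957.
Under the Kimura two-parameter model, d = −½ ln(1 − 2P − Q) − ¼ ln(1 − 2Q).
1 − 2P − Q = 0.339355, giving −½ ln(0.339355) = 0.540354.
1 − 2Q = 0.826086, giving −¼ ln(0.826086) = 0.047764.
d = 0.540354 + 0.047764 = 0.588118.
Under a molecular clock d = 2μt, so t = d/(2μ) = 0.588118 / (2 × 0.0366) = 8.03 Myr.

8.03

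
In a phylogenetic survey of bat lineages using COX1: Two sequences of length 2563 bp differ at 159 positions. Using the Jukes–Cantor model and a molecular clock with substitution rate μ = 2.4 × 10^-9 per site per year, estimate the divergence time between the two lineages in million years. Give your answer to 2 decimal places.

13.49

p = 159/2563 ≈ 0.062037.
d = −(3/4) ln(1 − 4p/3) = −0.75 ln(1 − 0.082716) = −0.75 ln(0.917284)
  = −0.75 × (-0.086338) = 0.064754 substitutions/site.
Under a molecular clock d = 2μt, so t = d/(2μ) = 0.064754 / (2 × 2.4 × 10^-9) = 13.49 million years.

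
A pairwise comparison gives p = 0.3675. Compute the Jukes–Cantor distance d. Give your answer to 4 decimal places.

0.5050

d = −(3/4) ln(1 − 4p/3) = −0.75 ln(1 − 0.49) = −0.75 ln(0.51)
  = −0.75 × (-0.673345) = 0.505009 substitutions/site.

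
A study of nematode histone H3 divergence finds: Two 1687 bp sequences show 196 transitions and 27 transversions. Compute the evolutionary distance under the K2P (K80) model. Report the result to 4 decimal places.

0.1509

P = 196/1687 ≈ 0.116183 and Q = 27/1687 ≈ 0.016005.
Under the Kimura two-parameter model, d = −½ ln(1 − 2P − Q) − ¼ ln(1 − 2Q).
1 − 2P − Q = 0.751629, giving −½ ln(0.751629) = 0.142756.
1 − 2Q = 0.96799, giving −¼ ln(0.96799) = 0.008133.
d = 0.142756 + 0.008133 = 0.150889.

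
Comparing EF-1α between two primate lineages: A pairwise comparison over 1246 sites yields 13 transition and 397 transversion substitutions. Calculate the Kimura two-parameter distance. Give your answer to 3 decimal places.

P = 13/1246 ≈ 0.010433 and Q = 397/1246 ≈ 0.31862.
Under the Kimura two-parameter model, d = −½ ln(1 − 2P − Q) − ¼ ln(1 − 2Q).
1 − 2P − Q = 0.660514, giving −½ ln(0.660514) = 0.207368.
1 − 2Q = 0.36276, giving −¼ ln(0.36276) = 0.253503.
d = 0.207368 + 0.253503 = 0.460871.

0.461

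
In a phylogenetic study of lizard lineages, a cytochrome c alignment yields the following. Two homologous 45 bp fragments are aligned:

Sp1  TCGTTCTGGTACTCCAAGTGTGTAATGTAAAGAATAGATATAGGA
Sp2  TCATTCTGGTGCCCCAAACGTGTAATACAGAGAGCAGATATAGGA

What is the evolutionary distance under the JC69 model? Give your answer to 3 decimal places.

0.264

The sequences differ at 10 of 45 sites (3, 11, 13, 18, 19, 27, 28, 30, 34, 35), so p = 10/45 ≈ 0.222222.
d = −(3/4) ln(1 − 4p/3) = −0.75 ln(1 − 0.296296) = −0.75 ln(0.703704)
  = −0.75 × (-0.351397) = 0.263548 substitutions/site.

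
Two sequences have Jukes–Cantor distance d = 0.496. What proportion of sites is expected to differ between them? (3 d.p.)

p = (3/4)(1 − e^(−4d/3)) = 0.75 × (1 − e^(-0.661333)) = 0.75 × (1 − 0.516163) = 0.362878.

0.363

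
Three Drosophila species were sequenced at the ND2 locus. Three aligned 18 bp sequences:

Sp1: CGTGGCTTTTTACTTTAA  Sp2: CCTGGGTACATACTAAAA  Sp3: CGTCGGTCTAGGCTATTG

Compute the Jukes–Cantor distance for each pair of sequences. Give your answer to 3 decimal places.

d(Sp1,Sp2) = 0.548, d(Sp1,Sp3) = 0.824, d(Sp2,Sp3) = 0.824

Sp1–Sp2: 7/18 sites differ → p ≈ 0.388889, d = −0.75 ln(1 − 0.518519) = 0.548166 ≈ 0.548.
Sp1–Sp3: 9/18 sites differ → p = 0.5, d = −0.75 ln(1 − 0.666667) = 0.823960 ≈ 0.824.
Sp2–Sp3: 9/18 sites differ → p = 0.5, d = −0.75 ln(1 − 0.666667) = 0.823960 ≈ 0.824.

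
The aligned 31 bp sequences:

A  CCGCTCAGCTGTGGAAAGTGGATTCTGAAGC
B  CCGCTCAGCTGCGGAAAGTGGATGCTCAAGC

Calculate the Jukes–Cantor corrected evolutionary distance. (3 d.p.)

0.104

The sequences differ at 3 of 31 sites (12, 24, 27), so p = 3/31 ≈ 0.096774.
d = −(3/4) ln(1 − 4p/3) = −0.75 ln(1 − 0.129032) = −0.75 ln(0.870968)
  = −0.75 × (-0.138150) = 0.103613 substitutions/site.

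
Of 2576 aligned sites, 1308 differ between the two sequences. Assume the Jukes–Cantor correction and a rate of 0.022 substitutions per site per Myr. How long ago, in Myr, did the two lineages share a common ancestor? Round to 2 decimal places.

19.26

p = 1308/2576 ≈ 0.507764.
d = −(3/4) ln(1 − 4p/3) = −0.75 ln(1 − 0.677019) = −0.75 ln(0.322981)
  = −0.75 × (-1.130162) = 0.847622 substitutions/site.
Under a molecular clock d = 2μt, so t = d/(2μ) = 0.847622 / (2 × 0.022) = 19.26 Myr.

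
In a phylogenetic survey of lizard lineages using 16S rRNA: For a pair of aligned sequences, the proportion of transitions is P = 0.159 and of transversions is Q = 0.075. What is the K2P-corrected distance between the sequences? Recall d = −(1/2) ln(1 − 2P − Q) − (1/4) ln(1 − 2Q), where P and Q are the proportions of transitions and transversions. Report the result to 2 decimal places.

0.29

Under the Kimura two-parameter model, d = −½ ln(1 − 2P − Q) − ¼ ln(1 − 2Q).
1 − 2P − Q = 0.607, giving −½ ln(0.607) = 0.249613.
1 − 2Q = 0.85, giving −¼ ln(0.85) = 0.040630.
d = 0.249613 + 0.040630 = 0.290243.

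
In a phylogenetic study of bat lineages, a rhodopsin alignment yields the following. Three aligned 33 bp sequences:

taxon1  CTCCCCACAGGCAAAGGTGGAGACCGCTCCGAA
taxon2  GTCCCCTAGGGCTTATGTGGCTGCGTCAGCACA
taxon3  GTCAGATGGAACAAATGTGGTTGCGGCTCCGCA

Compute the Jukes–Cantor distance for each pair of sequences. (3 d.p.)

taxon1–taxon2: 16/33 sites differ → p ≈ 0.484848, d = −0.75 ln(1 − 0.646464) = 0.779827 ≈ 0.780.
taxon1–taxon3: 15/33 sites differ → p ≈ 0.454545, d = −0.75 ln(1 − 0.60606) = 0.698667 ≈ 0.699.
taxon2–taxon3: 13/33 sites differ → p ≈ 0.393939, d = −0.75 ln(1 − 0.525252) = 0.558728 ≈ 0.559.

d(taxon1,taxon2) = 0.780, d(taxon1,taxon3) = 0.699, d(taxon2,taxon3) = 0.559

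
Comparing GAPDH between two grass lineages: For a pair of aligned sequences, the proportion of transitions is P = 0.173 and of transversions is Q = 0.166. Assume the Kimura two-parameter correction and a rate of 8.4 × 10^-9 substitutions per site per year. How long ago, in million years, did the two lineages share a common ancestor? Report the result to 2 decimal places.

27.36

Under the Kimura two-parameter model, d = −½ ln(1 − 2P − Q) − ¼ ln(1 − 2Q).
1 − 2P − Q = 0.488, giving −½ ln(0.488) = 0.358720.
1 − 2Q = 0.668, giving −¼ ln(0.668) = 0.100867.
d = 0.358720 + 0.100867 = 0.459587.
Under a molecular clock d = 2μt, so t = d/(2μ) = 0.459587 / (2 × 8.4 × 10^-9) = 27.36 million years.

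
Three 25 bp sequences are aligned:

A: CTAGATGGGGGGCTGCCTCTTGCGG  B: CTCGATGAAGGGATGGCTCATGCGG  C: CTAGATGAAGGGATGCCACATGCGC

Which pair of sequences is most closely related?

B and C

A–B: 6/25 differ, p = 0.240, d = 0.289.
A–C: 6/25 differ, p = 0.240, d = 0.289.
B–C: 4/25 differ, p = 0.160, d = 0.180.
The smallest distance is between B and C.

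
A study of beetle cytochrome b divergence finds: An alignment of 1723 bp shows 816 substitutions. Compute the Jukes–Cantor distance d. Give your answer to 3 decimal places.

0.749

p = 816/1723 ≈ 0.473593.
d = −(3/4) ln(1 − 4p/3) = −0.75 ln(1 − 0.631457) = −0.75 ln(0.368543)
  = −0.75 × (-0.998198) = 0.748649 substitutions/site.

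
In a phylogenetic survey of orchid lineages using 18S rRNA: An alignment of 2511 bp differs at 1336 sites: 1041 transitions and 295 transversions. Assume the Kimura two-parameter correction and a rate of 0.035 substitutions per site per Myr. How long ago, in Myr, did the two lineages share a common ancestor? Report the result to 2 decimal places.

P = 1041/2511 ≈ 0.414576 and Q = 295/2511 ≈ 0.117483.
Under the Kimura two-parameter model, d = −½ ln(1 − 2P − Q) − ¼ ln(1 − 2Q).
1 − 2P − Q = 0.053365, giving −½ ln(0.053365) = 1.465300.
1 − 2Q = 0.765034, giving −¼ ln(0.765034) = 0.066959.
d = 1.465300 + 0.066959 = 1.532259.
Under a molecular clock d = 2μt, so t = d/(2μ) = 1.532259 / (2 × 0.035) = 21.89 Myr.

21.89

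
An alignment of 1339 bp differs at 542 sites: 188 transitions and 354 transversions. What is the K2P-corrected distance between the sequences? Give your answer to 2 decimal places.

P = 188/1339 ≈ 0.140403 and Q = 354/1339 ≈ 0.264376.
Under the Kimura two-parameter model, d = −½ ln(1 − 2P − Q) − ¼ ln(1 − 2Q).
1 − 2P − Q = 0.454818, giving −½ ln(0.454818) = 0.393929.
1 − 2Q = 0.471248, giving −¼ ln(0.471248) = 0.188093.
d = 0.393929 + 0.188093 = 0.582022.

0.58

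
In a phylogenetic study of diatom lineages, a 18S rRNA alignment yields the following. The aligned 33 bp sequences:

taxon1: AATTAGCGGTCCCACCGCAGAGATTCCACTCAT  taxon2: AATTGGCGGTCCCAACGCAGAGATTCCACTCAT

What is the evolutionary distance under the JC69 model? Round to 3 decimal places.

0.063

The sequences differ at 2 of 33 sites (5, 15), so p = 2/33 ≈ 0.060606.
d = −(3/4) ln(1 − 4p/3) = −0.75 ln(1 − 0.080808) = −0.75 ln(0.919192)
  = −0.75 × (-0.084260) = 0.063195 substitutions/site.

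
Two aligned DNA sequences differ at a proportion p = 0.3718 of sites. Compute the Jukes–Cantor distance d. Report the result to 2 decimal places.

0.51

d = −(3/4) ln(1 − 4p/3) = −0.75 ln(1 − 0.495733) = −0.75 ln(0.504267)
  = −0.75 × (-0.684649) = 0.513487 substitutions/site.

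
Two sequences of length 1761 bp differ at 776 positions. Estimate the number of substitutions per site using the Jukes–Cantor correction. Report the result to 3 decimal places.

0.664

p = 776/1761 ≈ 0.440659.
d = −(3/4) ln(1 − 4p/3) = −0.75 ln(1 − 0.587545) = −0.75 ln(0.412455)
  = −0.75 × (-0.885628) = 0.664221 substitutions/site.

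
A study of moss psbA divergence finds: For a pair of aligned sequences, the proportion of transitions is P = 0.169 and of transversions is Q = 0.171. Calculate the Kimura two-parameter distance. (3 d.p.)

0.460

Under the Kimura two-parameter model, d = −½ ln(1 − 2P − Q) − ¼ ln(1 − 2Q).
1 − 2P − Q = 0.491, giving −½ ln(0.491) = 0.355656.
1 − 2Q = 0.658, giving −¼ ln(0.658) = 0.104638.
d = 0.355656 + 0.104638 = 0.460294.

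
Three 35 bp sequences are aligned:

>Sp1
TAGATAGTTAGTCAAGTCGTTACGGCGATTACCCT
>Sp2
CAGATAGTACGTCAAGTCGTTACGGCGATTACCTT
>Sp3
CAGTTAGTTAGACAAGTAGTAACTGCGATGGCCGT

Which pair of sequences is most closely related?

Sp1 and Sp2

Sp1–Sp2: 4/35 differ, p = 0.114, d = 0.124.
Sp1–Sp3: 9/35 differ, p = 0.257, d = 0.315.
Sp2–Sp3: 10/35 differ, p = 0.286, d = 0.360.
The smallest distance is between Sp1 and Sp2.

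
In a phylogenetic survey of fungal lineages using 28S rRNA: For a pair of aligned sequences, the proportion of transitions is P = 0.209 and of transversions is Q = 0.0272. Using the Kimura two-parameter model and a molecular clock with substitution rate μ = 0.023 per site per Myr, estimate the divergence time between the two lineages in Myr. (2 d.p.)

Under the Kimura two-parameter model, d = −½ ln(1 − 2P − Q) − ¼ ln(1 − 2Q).
1 − 2P − Q = 0.5548, giving −½ ln(0.5548) = 0.294574.
1 − 2Q = 0.9456, giving −¼ ln(0.9456) = 0.013984.
d = 0.294574 + 0.013984 = 0.308558.
Under a molecular clock d = 2μt, so t = d/(2μ) = 0.308558 / (2 × 0.023) = 6.71 Myr.

6.71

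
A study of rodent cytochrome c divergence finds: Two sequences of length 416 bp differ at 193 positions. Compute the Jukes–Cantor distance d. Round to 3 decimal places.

0.723

p = 193/416 ≈ 0.463942.
d = −(3/4) ln(1 − 4p/3) = −0.75 ln(1 − 0.618589) = −0.75 ln(0.381411)
  = −0.75 × (-0.963878) = 0.722909 substitutions/site.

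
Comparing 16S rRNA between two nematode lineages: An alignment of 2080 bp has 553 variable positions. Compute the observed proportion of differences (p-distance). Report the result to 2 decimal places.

p = 553/2080 = 0.265865… ≈ 0.27 (to 2 d.p.).

0.27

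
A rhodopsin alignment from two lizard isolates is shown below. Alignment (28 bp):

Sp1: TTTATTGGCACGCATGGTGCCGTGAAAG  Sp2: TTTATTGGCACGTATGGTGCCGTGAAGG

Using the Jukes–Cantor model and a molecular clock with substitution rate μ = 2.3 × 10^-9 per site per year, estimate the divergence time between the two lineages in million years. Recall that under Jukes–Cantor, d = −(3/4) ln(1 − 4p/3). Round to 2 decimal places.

16.32

The sequences differ at 2 of 28 sites (13, 27), so p = 2/28 ≈ 0.071429.
d = −(3/4) ln(1 − 4p/3) = −0.75 ln(1 − 0.095239) = −0.75 ln(0.904761)
  = −0.75 × (-0.100084) = 0.075063 substitutions/site.
Under a molecular clock d = 2μt, so t = d/(2μ) = 0.075063 / (2 × 2.3 × 10^-9) = 16.32 million years.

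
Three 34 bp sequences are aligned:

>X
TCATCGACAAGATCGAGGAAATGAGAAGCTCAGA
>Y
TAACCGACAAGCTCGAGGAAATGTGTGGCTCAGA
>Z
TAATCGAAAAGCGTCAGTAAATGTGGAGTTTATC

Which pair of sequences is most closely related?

X and Y

X–Y: 6/34 differ, p = 0.176, d = 0.201.
X–Z: 13/34 differ, p = 0.382, d = 0.535.
Y–Z: 12/34 differ, p = 0.353, d = 0.477.
The smallest distance is between X and Y.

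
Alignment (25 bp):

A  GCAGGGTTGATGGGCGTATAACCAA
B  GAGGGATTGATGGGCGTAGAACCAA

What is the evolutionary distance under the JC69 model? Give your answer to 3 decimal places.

The sequences differ at 4 of 25 sites (2, 3, 6, 19), so p = 4/25 = 0.16.
d = −(3/4) ln(1 − 4p/3) = −0.75 ln(1 − 0.213333) = −0.75 ln(0.786667)
  = −0.75 × (-0.239950) = 0.179963 substitutions/site.

0.180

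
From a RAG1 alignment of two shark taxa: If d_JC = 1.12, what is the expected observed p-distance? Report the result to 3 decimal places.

0.582

p = (3/4)(1 − e^(−4d/3)) = 0.75 × (1 − e^(-1.493333)) = 0.75 × (1 − 0.224623) = 0.581533.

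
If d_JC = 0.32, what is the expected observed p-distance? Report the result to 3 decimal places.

0.260

p = (3/4)(1 − e^(−4d/3)) = 0.75 × (1 − e^(-0.426667)) = 0.75 × (1 − 0.652681) = 0.260489.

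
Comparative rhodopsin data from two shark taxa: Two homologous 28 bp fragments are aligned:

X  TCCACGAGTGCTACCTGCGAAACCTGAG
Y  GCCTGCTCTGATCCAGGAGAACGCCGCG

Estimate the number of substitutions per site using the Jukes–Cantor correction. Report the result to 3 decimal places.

0.940

The sequences differ at 15 of 28 sites, so p = 15/28 ≈ 0.535714.
d = −(3/4) ln(1 − 4p/3) = −0.75 ln(1 − 0.714285) = −0.75 ln(0.285715)
  = −0.75 × (-1.252760) = 0.939570 substitutions/site.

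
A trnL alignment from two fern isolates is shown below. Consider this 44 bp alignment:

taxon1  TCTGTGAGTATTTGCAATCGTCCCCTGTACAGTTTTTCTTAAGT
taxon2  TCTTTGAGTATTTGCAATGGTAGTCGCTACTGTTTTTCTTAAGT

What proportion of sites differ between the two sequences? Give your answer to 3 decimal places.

0.182

The sequences differ at 8 of 44 positions (sites 4, 19, 22, 23, 24, 26, 27, 31).
p = 8/44 = 0.181818… ≈ 0.182 (to 3 d.p.).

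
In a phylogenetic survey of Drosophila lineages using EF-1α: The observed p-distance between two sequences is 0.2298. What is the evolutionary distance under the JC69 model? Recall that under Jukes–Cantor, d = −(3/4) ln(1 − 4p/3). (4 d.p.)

0.2744

d = −(3/4) ln(1 − 4p/3) = −0.75 ln(1 − 0.3064) = −0.75 ln(0.6936)
  = −0.75 × (-0.365860) = 0.274395 substitutions/site.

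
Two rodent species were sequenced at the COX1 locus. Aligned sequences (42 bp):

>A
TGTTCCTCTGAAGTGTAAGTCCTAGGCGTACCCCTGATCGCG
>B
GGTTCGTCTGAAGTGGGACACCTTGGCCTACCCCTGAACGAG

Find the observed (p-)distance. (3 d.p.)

The sequences differ at 10 of 42 positions (sites 1, 6, 16, 17, 19, 20, 24, 28, 38, 41).
p = 10/42 = 0.238095… ≈ 0.238 (to 3 d.p.).

0.238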